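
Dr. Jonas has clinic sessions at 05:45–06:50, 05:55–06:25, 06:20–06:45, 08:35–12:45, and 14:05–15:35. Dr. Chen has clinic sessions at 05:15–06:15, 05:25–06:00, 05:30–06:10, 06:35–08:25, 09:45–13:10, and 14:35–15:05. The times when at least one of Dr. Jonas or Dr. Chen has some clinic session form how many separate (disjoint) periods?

3

A, merged: 05:45–06:50, 08:35–12:45, 14:05–15:35.
B, merged: 05:15–06:15, 06:35–08:25, 09:45–13:10, 14:35–15:05.
A ∪ B = 05:15–08:25, 08:35–13:10, 14:05–15:35.
That is 3 disjoint pieces.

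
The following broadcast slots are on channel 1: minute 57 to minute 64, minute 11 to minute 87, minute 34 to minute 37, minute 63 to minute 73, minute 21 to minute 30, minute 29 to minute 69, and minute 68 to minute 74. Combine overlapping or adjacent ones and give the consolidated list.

Sort by start: minute 11 to minute 87, minute 21 to minute 30, minute 29 to minute 69, minute 34 to minute 37, minute 57 to minute 64, minute 63 to minute 73, minute 68 to minute 74.
minute 21 to minute 30 overlaps/touches minute 11 to minute 87 → extend to minute 11 to minute 87.
minute 29 to minute 69 overlaps/touches minute 11 to minute 87 → extend to minute 11 to minute 87.
minute 34 to minute 37 overlaps/touches minute 11 to minute 87 → extend to minute 11 to minute 87.
minute 57 to minute 64 overlaps/touches minute 11 to minute 87 → extend to minute 11 to minute 87.
minute 63 to minute 73 overlaps/touches minute 11 to minute 87 → extend to minute 11 to minute 87.
minute 68 to minute 74 overlaps/touches minute 11 to minute 87 → extend to minute 11 to minute 87.

minute 11 to minute 87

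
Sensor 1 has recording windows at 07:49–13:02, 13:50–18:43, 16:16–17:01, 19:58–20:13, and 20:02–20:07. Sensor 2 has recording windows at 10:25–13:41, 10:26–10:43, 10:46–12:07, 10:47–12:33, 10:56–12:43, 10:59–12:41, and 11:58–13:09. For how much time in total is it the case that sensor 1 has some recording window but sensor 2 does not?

A, merged: 07:49–13:02, 13:50–18:43, 19:58–20:13.
B, merged: 10:25–13:41.
A \ B = 07:49–10:25, 13:50–18:43, 19:58–20:13.
Total: 2 h 36 min + 4 h 53 min + 15 min = 7 h 44 min.

7 h 44 min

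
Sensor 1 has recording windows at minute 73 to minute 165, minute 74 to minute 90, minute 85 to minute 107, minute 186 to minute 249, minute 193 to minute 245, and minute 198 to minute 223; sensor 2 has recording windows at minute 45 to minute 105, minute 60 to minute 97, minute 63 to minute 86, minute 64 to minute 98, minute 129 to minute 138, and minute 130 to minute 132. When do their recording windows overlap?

A, merged: minute 73 to minute 165, minute 186 to minute 249.
B, merged: minute 45 to minute 105, minute 129 to minute 138.
minute 73 to minute 165 ∩ B → minute 73 to minute 105, minute 129 to minute 138.
minute 186 to minute 249 meets no B interval.

minute 73 to minute 105, minute 129 to minute 138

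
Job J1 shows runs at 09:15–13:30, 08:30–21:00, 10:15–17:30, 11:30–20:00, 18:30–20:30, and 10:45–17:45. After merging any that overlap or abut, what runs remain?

Sort by start: 08:30–21:00, 09:15–13:30, 10:15–17:30, 10:45–17:45, 11:30–20:00, 18:30–20:30.
09:15–13:30 overlaps/touches 08:30–21:00 → extend to 08:30–21:00.
10:15–17:30 overlaps/touches 08:30–21:00 → extend to 08:30–21:00.
10:45–17:45 overlaps/touches 08:30–21:00 → extend to 08:30–21:00.
11:30–20:00 overlaps/touches 08:30–21:00 → extend to 08:30–21:00.
18:30–20:30 overlaps/touches 08:30–21:00 → extend to 08:30–21:00.

08:30–21:00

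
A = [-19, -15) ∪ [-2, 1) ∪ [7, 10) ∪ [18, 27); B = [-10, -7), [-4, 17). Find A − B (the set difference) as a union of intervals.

[-19, -15) ∪ [18, 27)

[-19, -15): nothing removed.
[-2, 1): entirely removed.
[7, 10): entirely removed.
[18, 27): nothing removed.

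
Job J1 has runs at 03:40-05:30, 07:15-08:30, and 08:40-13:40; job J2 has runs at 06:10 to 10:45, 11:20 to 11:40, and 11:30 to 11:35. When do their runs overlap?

07:15–08:30, 08:40–10:45, 11:20–11:40

Second set merges to 06:10–10:45, 11:20–11:40.
03:40–05:30 falls entirely outside B.
07:15–08:30 overlaps B on 07:15–08:30.
08:40–13:40 overlaps B on 08:40–10:45, 11:20–11:40.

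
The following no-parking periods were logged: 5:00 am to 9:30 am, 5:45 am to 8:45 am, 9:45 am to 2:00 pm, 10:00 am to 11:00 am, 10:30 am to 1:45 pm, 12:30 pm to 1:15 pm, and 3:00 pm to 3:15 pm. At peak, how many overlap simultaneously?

Sweep endpoints in order; track running count of active intervals.
Peak of 3 reached at 10:30 am.

3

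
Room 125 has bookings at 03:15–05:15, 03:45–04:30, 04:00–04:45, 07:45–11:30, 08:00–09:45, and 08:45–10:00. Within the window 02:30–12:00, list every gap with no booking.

02:30–03:15, 05:15–07:45, 11:30–12:00

After merging, the occupied span is 03:15–05:15, 07:45–11:30.
Gaps within 02:30–12:00: 02:30–03:15, 05:15–07:45, 11:30–12:00.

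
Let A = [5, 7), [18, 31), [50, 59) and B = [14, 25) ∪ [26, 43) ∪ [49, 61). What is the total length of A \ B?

3

A \ B = [5, 7), [25, 26).
Total: 2 + 1 = 3.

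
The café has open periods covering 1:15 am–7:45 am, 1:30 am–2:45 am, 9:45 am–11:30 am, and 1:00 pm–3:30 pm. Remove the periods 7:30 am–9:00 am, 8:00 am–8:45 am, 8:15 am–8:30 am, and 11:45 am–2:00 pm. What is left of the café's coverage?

First set merges to 1:15 am–7:45 am, 9:45 am–11:30 am, 1:00 pm–3:30 pm.
Second set merges to 7:30 am–9:00 am, 11:45 am–2:00 pm.
1:15 am–7:45 am \ B = 1:15 am–7:30 am.
9:45 am–11:30 am: nothing removed.
1:00 pm–3:30 pm \ B = 2:00 pm–3:30 pm.

1:15 am–7:30 am, 9:45 am–11:30 am, 2:00 pm–3:30 pm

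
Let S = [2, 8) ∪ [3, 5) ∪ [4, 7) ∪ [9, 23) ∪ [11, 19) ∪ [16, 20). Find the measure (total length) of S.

20

Merged: [2, 8), [9, 23).
Lengths: 6 + 14 = 20.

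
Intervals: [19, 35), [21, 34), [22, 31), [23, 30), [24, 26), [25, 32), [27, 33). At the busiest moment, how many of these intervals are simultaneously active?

Sweep endpoints in order; track running count of active intervals.
Peak of 6 reached at 25.

6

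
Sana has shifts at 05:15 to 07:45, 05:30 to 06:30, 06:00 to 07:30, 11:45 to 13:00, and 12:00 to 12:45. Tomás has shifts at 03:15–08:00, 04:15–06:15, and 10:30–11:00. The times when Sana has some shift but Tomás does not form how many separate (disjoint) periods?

Merge the first list: 05:15–07:45, 11:45–13:00.
Merge the second list: 03:15–08:00, 10:30–11:00.
A \ B = 11:45–13:00.
That is 1 disjoint piece.

1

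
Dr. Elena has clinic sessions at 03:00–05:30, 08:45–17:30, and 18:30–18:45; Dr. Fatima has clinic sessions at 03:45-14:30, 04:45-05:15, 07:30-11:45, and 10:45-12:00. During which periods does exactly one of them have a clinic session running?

Second set merges to 03:45–14:30.
A but not B: 03:00–03:45, 14:30–17:30, 18:30–18:45.
B but not A: 05:30–08:45.
Combining gives A △ B.

03:00–03:45, 05:30–08:45, 14:30–17:30, 18:30–18:45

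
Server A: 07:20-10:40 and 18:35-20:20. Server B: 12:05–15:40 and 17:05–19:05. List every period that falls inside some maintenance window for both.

18:35-19:05

07:20-10:40 meets no B interval.
18:35-20:20 ∩ B → 18:35-19:05.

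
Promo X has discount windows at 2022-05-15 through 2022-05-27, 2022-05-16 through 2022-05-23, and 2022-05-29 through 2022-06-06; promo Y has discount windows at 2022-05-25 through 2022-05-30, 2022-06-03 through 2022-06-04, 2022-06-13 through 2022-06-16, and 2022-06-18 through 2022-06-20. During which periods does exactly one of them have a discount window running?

A, merged: 2022-05-15 through 2022-05-27, 2022-05-29 through 2022-06-06.
Only in the first: 2022-05-15 through 2022-05-24, 2022-05-31 through 2022-06-02, 2022-06-05 through 2022-06-06.
Only in the second: 2022-05-28 through 2022-05-28, 2022-06-13 through 2022-06-16, 2022-06-18 through 2022-06-20.
Together these are the periods covered by exactly one.

2022-05-15 through 2022-05-24, 2022-05-28 through 2022-05-28, 2022-05-31 through 2022-06-02, 2022-06-05 through 2022-06-06, 2022-06-13 through 2022-06-16, 2022-06-18 through 2022-06-20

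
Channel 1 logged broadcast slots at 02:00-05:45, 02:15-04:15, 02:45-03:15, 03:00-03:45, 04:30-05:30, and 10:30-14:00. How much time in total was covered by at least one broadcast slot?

7 h 15 min

Merged: 02:00–05:45, 10:30–14:00.
Lengths: 3 h 45 min + 3 h 30 min = 7 h 15 min.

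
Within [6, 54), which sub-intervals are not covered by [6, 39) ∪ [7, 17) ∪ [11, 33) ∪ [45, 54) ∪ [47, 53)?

[39, 45)

After merging, the occupied span is [6, 39), [45, 54).
Uncovered inside [6, 54): [39, 45).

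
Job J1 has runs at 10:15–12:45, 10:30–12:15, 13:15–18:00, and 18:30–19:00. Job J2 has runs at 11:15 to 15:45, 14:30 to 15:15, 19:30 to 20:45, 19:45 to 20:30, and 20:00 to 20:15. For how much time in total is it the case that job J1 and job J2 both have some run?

4 h

A, merged: 10:15–12:45, 13:15–18:00, 18:30–19:00.
B, merged: 11:15–15:45, 19:30–20:45.
A ∩ B = 11:15–12:45, 13:15–15:45.
Total: 1 h 30 min + 2 h 30 min = 4 h.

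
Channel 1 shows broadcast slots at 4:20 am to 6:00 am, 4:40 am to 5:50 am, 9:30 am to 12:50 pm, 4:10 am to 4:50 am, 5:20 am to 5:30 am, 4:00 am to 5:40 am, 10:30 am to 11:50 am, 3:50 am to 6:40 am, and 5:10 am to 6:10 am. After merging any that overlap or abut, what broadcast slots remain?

3:50 am–6:40 am, 9:30 am–12:50 pm

Sort by start: 3:50 am–6:40 am, 4:00 am–5:40 am, 4:10 am–4:50 am, 4:20 am–6:00 am, 4:40 am–5:50 am, 5:10 am–6:10 am, 5:20 am–5:30 am, 9:30 am–12:50 pm, 10:30 am–11:50 am.
4:00 am–5:40 am overlaps/touches 3:50 am–6:40 am → extend to 3:50 am–6:40 am.
4:10 am–4:50 am overlaps/touches 3:50 am–6:40 am → extend to 3:50 am–6:40 am.
4:20 am–6:00 am overlaps/touches 3:50 am–6:40 am → extend to 3:50 am–6:40 am.
4:40 am–5:50 am overlaps/touches 3:50 am–6:40 am → extend to 3:50 am–6:40 am.
5:10 am–6:10 am overlaps/touches 3:50 am–6:40 am → extend to 3:50 am–6:40 am.
5:20 am–5:30 am overlaps/touches 3:50 am–6:40 am → extend to 3:50 am–6:40 am.
9:30 am–12:50 pm is disjoint → start new block.
10:30 am–11:50 am overlaps/touches 9:30 am–12:50 pm → extend to 9:30 am–12:50 pm.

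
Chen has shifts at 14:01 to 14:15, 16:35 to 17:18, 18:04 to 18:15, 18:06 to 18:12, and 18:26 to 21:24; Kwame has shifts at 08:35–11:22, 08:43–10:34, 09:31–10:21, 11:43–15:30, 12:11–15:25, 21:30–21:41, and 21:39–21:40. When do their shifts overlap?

Merge the first list: 14:01–14:15, 16:35–17:18, 18:04–18:15, 18:26–21:24.
Merge the second list: 08:35–11:22, 11:43–15:30, 21:30–21:41.
14:01–14:15 ∩ B → 14:01–14:15.
16:35–17:18 meets no B interval.
18:04–18:15 meets no B interval.
18:26–21:24 meets no B interval.

14:01–14:15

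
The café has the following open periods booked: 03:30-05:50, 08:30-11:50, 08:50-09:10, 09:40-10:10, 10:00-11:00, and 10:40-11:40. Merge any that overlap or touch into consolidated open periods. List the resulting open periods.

08:30-11:50 is disjoint → start new block.
08:50-09:10 overlaps/touches 08:30-11:50 → extend to 08:30-11:50.
09:40-10:10 overlaps/touches 08:30-11:50 → extend to 08:30-11:50.
10:00-11:00 overlaps/touches 08:30-11:50 → extend to 08:30-11:50.
10:40-11:40 overlaps/touches 08:30-11:50 → extend to 08:30-11:50.

03:30-05:50, 08:30-11:50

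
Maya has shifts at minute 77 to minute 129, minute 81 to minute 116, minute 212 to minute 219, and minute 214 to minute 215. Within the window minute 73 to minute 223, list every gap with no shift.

minute 73 to minute 77, minute 129 to minute 212, minute 219 to minute 223

After merging, the occupied span is minute 77 to minute 129, minute 212 to minute 219.
Complement within minute 73 to minute 223: minute 73 to minute 77, minute 129 to minute 212, minute 219 to minute 223.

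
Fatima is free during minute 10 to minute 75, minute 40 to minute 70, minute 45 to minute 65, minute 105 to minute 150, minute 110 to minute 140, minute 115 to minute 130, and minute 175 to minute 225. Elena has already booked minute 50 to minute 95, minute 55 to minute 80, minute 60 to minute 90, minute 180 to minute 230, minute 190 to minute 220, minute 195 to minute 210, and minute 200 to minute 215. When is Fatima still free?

minute 10 to minute 50, minute 105 to minute 150, minute 175 to minute 180

A, merged: minute 10 to minute 75, minute 105 to minute 150, minute 175 to minute 225.
B, merged: minute 50 to minute 95, minute 180 to minute 230.
minute 10 to minute 75 \ B = minute 10 to minute 50.
minute 105 to minute 150: nothing removed.
minute 175 to minute 225 \ B = minute 175 to minute 180.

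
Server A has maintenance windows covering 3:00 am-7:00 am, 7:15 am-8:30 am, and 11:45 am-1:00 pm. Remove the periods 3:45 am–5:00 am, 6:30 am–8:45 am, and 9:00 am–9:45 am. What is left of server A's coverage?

3:00 am-7:00 am \ B = 3:00 am-3:45 am, 5:00 am-6:30 am.
7:15 am-8:30 am: entirely removed.
11:45 am-1:00 pm: nothing removed.

3:00 am-3:45 am, 5:00 am-6:30 am, 11:45 am-1:00 pm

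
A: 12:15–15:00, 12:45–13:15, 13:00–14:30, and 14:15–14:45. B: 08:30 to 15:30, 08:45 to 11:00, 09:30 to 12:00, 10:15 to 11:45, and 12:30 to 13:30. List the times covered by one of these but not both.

08:30–12:15, 15:00–15:30

First set merges to 12:15–15:00.
Second set merges to 08:30–15:30.
A \ B = none.
B \ A = 08:30–12:15, 15:00–15:30.
Union of the two gives the symmetric difference.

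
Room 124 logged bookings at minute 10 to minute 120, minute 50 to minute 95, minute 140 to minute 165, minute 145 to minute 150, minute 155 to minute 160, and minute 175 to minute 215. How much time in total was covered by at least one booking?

Merged: minute 10 to minute 120, minute 140 to minute 165, minute 175 to minute 215.
Lengths: 110 minutes + 25 minutes + 40 minutes = 175 minutes.

175 minutes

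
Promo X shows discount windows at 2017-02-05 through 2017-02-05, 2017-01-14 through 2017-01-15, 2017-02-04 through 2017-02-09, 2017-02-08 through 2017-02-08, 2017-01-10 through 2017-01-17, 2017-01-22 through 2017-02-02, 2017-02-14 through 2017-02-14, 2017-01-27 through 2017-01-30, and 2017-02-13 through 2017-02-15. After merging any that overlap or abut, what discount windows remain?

2017-01-10 through 2017-01-17, 2017-01-22 through 2017-02-02, 2017-02-04 through 2017-02-09, 2017-02-13 through 2017-02-15

Sort by start: 2017-01-10 through 2017-01-17, 2017-01-14 through 2017-01-15, 2017-01-22 through 2017-02-02, 2017-01-27 through 2017-01-30, 2017-02-04 through 2017-02-09, 2017-02-05 through 2017-02-05, 2017-02-08 through 2017-02-08, 2017-02-13 through 2017-02-15, 2017-02-14 through 2017-02-14.
2017-01-14 through 2017-01-15 overlaps/touches 2017-01-10 through 2017-01-17 → extend to 2017-01-10 through 2017-01-17.
2017-01-22 through 2017-02-02 is disjoint → start new block.
2017-01-27 through 2017-01-30 overlaps/touches 2017-01-22 through 2017-02-02 → extend to 2017-01-22 through 2017-02-02.
2017-02-04 through 2017-02-09 is disjoint → start new block.
2017-02-05 through 2017-02-05 overlaps/touches 2017-02-04 through 2017-02-09 → extend to 2017-02-04 through 2017-02-09.
2017-02-08 through 2017-02-08 overlaps/touches 2017-02-04 through 2017-02-09 → extend to 2017-02-04 through 2017-02-09.
2017-02-13 through 2017-02-15 is disjoint → start new block.
2017-02-14 through 2017-02-14 overlaps/touches 2017-02-13 through 2017-02-15 → extend to 2017-02-13 through 2017-02-15.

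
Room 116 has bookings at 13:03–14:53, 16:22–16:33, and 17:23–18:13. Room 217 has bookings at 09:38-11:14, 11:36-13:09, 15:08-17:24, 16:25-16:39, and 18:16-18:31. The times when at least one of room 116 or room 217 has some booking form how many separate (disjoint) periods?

Merge the second list: 09:38-11:14, 11:36-13:09, 15:08-17:24, 18:16-18:31.
A ∪ B = 09:38-11:14, 11:36-14:53, 15:08-18:13, 18:16-18:31.
That is 4 disjoint pieces.

4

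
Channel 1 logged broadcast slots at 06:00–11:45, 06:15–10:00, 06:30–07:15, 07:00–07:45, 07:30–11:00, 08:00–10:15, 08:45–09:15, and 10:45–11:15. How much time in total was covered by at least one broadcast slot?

Merged: 06:00–11:45.
Length: 5 h 45 min.

5 h 45 min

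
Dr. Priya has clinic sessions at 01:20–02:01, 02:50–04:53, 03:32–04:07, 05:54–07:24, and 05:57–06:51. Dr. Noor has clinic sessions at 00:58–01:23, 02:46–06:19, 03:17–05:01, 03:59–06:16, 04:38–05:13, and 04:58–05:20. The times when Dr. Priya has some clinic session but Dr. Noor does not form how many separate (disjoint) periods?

A, merged: 01:20-02:01, 02:50-04:53, 05:54-07:24.
B, merged: 00:58-01:23, 02:46-06:19.
A \ B = 01:23-02:01, 06:19-07:24.
That is 2 disjoint pieces.

2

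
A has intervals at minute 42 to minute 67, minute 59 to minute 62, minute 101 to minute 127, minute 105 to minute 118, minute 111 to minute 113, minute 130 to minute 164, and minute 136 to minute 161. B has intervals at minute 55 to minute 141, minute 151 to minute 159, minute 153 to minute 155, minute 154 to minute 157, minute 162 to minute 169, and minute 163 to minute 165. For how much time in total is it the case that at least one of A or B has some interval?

127 minutes

A, merged: minute 42 to minute 67, minute 101 to minute 127, minute 130 to minute 164.
B, merged: minute 55 to minute 141, minute 151 to minute 159, minute 162 to minute 169.
A ∪ B = minute 42 to minute 169.
Total: 127 minutes.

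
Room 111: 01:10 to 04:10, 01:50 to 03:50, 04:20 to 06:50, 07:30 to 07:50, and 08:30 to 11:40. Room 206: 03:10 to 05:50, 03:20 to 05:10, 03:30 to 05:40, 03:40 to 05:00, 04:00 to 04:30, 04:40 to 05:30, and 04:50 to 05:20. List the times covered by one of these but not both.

Merge the first list: 01:10–04:10, 04:20–06:50, 07:30–07:50, 08:30–11:40.
Merge the second list: 03:10–05:50.
A but not B: 01:10–03:10, 05:50–06:50, 07:30–07:50, 08:30–11:40.
B but not A: 04:10–04:20.
Combining gives A △ B.

01:10–03:10, 04:10–04:20, 05:50–06:50, 07:30–07:50, 08:30–11:40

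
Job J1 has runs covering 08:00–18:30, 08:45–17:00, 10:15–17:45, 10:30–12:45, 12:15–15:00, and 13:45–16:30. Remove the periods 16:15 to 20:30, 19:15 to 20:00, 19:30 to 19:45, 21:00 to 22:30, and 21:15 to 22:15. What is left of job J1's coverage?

08:00-16:15

First set merges to 08:00-18:30.
Second set merges to 16:15-20:30, 21:00-22:30.
08:00-18:30 \ B = 08:00-16:15.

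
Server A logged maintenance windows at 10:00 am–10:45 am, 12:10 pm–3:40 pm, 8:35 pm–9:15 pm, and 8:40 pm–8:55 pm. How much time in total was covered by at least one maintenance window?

4 h 55 min

Merged: 10:00 am–10:45 am, 12:10 pm–3:40 pm, 8:35 pm–9:15 pm.
Lengths: 45 min + 3 h 30 min + 40 min = 4 h 55 min.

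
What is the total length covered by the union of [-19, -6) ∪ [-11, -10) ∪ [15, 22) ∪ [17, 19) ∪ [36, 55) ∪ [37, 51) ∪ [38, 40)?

39

Merged: [-19, -6), [15, 22), [36, 55).
Lengths: 13 + 7 + 19 = 39.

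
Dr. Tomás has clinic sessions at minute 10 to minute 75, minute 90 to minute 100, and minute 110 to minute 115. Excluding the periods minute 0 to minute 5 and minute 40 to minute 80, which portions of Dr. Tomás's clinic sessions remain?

minute 10 to minute 75 \ B = minute 10 to minute 40.
minute 90 to minute 100: nothing removed.
minute 110 to minute 115: nothing removed.

minute 10 to minute 40, minute 90 to minute 100, minute 110 to minute 115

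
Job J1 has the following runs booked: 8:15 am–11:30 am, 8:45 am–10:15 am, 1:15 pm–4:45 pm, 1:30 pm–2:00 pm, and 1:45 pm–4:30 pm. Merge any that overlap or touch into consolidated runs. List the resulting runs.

8:45 am–10:15 am overlaps/touches 8:15 am–11:30 am → extend to 8:15 am–11:30 am.
1:15 pm–4:45 pm is disjoint → start new block.
1:30 pm–2:00 pm overlaps/touches 1:15 pm–4:45 pm → extend to 1:15 pm–4:45 pm.
1:45 pm–4:30 pm overlaps/touches 1:15 pm–4:45 pm → extend to 1:15 pm–4:45 pm.

8:15 am–11:30 am, 1:15 pm–4:45 pm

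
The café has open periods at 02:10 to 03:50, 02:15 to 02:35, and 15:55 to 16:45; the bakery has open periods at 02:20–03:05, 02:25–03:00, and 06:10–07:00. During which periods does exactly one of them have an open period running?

A, merged: 02:10–03:50, 15:55–16:45.
B, merged: 02:20–03:05, 06:10–07:00.
A \ B = 02:10–02:20, 03:05–03:50, 15:55–16:45.
B \ A = 06:10–07:00.
Union of the two gives the symmetric difference.

02:10–02:20, 03:05–03:50, 06:10–07:00, 15:55–16:45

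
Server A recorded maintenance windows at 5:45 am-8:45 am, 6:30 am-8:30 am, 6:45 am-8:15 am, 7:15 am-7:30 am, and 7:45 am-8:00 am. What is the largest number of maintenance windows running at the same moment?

Walk the sorted start/end points keeping a running depth.
The depth first hits 4 at 7:15 am.

4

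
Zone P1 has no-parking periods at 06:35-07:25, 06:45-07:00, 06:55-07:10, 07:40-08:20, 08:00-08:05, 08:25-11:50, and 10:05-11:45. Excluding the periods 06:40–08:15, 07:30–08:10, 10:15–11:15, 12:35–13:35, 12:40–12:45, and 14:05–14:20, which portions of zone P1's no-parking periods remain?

06:35–06:40, 08:15–08:20, 08:25–10:15, 11:15–11:50

A, merged: 06:35–07:25, 07:40–08:20, 08:25–11:50.
B, merged: 06:40–08:15, 10:15–11:15, 12:35–13:35, 14:05–14:20.
06:35–07:25 \ B = 06:35–06:40.
07:40–08:20 \ B = 08:15–08:20.
08:25–11:50 \ B = 08:25–10:15, 11:15–11:50.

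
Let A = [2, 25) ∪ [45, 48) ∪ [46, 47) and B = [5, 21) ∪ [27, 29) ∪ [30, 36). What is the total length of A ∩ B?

16

Merge the first list: [2, 25), [45, 48).
A ∩ B = [5, 21).
Total: 16.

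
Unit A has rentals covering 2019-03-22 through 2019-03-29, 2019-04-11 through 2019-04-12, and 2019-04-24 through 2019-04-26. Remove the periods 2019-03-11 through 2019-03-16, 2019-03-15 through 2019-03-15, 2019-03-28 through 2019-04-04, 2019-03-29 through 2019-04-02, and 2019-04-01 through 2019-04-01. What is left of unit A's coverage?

Merge the second list: 2019-03-11 through 2019-03-16, 2019-03-28 through 2019-04-04.
2019-03-22 through 2019-03-29 minus B → 2019-03-22 through 2019-03-27.
2019-04-11 through 2019-04-12: no B overlap → unchanged.
2019-04-24 through 2019-04-26: no B overlap → unchanged.

2019-03-22 through 2019-03-27, 2019-04-11 through 2019-04-12, 2019-04-24 through 2019-04-26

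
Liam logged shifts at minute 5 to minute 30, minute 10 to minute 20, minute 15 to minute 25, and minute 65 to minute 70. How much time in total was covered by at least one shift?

Merged: minute 5 to minute 30, minute 65 to minute 70.
Lengths: 25 minutes + 5 minutes = 30 minutes.

30 minutes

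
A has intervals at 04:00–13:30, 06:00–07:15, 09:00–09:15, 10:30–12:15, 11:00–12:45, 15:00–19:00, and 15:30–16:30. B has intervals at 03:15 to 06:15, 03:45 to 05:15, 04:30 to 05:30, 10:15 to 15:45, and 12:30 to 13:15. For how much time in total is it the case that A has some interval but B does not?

7 h 15 min

A, merged: 04:00–13:30, 15:00–19:00.
B, merged: 03:15–06:15, 10:15–15:45.
A \ B = 06:15–10:15, 15:45–19:00.
Total: 4 h + 3 h 15 min = 7 h 15 min.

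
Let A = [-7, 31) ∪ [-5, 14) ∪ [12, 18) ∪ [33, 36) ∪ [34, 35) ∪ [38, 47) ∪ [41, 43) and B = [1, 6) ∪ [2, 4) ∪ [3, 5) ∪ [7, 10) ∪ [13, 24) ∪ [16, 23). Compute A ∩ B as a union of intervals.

[1, 6) ∪ [7, 10) ∪ [13, 24)

A, merged: [-7, 31), [33, 36), [38, 47).
B, merged: [1, 6), [7, 10), [13, 24).
[-7, 31) overlaps B on [1, 6), [7, 10), [13, 24).
[33, 36) falls entirely outside B.
[38, 47) falls entirely outside B.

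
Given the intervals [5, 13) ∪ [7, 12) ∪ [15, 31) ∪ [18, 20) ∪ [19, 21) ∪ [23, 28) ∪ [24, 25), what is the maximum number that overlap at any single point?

3

Sweep endpoints in order; track running count of active intervals.
Peak of 3 reached at 19.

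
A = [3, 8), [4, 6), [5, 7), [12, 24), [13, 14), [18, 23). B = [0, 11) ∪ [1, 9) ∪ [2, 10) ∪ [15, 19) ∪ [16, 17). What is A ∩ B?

[3, 8) ∪ [15, 19)

First set merges to [3, 8), [12, 24).
Second set merges to [0, 11), [15, 19).
[3, 8) ∩ B → [3, 8).
[12, 24) ∩ B → [15, 19).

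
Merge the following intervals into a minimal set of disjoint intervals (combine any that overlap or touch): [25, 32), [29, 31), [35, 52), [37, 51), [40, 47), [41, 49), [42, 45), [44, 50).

[29, 31) overlaps/touches [25, 32) → extend to [25, 32).
[35, 52) is disjoint → start new block.
[37, 51) overlaps/touches [35, 52) → extend to [35, 52).
[40, 47) overlaps/touches [35, 52) → extend to [35, 52).
[41, 49) overlaps/touches [35, 52) → extend to [35, 52).
[42, 45) overlaps/touches [35, 52) → extend to [35, 52).
[44, 50) overlaps/touches [35, 52) → extend to [35, 52).

[25, 32) ∪ [35, 52)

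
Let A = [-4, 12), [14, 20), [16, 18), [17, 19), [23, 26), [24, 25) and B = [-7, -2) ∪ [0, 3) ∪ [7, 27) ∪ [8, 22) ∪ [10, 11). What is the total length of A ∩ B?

Merge the first list: [-4, 12), [14, 20), [23, 26).
Merge the second list: [-7, -2), [0, 3), [7, 27).
A ∩ B = [-4, -2), [0, 3), [7, 12), [14, 20), [23, 26).
Total: 2 + 3 + 5 + 6 + 3 = 19.

19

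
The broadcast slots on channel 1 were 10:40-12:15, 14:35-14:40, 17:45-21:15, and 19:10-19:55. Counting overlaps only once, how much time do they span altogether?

Merged: 10:40–12:15, 14:35–14:40, 17:45–21:15.
Lengths: 1 h 35 min + 5 min + 3 h 30 min = 5 h 10 min.

5 h 10 min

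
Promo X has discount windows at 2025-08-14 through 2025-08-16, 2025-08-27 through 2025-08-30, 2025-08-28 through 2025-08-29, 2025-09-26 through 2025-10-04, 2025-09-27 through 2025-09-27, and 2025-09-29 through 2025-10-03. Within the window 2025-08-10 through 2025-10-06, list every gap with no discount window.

2025-08-10 through 2025-08-13, 2025-08-17 through 2025-08-26, 2025-08-31 through 2025-09-25, 2025-10-05 through 2025-10-06

Covered (merged): 2025-08-14 through 2025-08-16, 2025-08-27 through 2025-08-30, 2025-09-26 through 2025-10-04.
Uncovered inside 2025-08-10 through 2025-10-06: 2025-08-10 through 2025-08-13, 2025-08-17 through 2025-08-26, 2025-08-31 through 2025-09-25, 2025-10-05 through 2025-10-06.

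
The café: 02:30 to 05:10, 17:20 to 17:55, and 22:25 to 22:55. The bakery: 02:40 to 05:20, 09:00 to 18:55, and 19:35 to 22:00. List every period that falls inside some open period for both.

02:40–05:10, 17:20–17:55

02:30–05:10 meets the second set on 02:40–05:10.
17:20–17:55 meets the second set on 17:20–17:55.
22:25–22:55: no overlap with the second set.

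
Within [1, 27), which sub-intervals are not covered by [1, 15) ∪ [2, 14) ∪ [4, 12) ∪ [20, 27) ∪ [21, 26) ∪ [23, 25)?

[15, 20)

After merging, the occupied span is [1, 15), [20, 27).
Complement within [1, 27): [15, 20).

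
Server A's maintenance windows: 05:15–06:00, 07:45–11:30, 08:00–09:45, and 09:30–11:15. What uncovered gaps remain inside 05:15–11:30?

After merging, the occupied span is 05:15-06:00, 07:45-11:30.
Uncovered inside 05:15-11:30: 06:00-07:45.

06:00-07:45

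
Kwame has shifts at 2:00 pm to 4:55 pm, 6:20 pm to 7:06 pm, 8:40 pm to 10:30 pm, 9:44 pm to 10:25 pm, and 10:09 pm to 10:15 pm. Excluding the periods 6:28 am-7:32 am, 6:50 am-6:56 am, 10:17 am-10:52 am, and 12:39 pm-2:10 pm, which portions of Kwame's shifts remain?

A, merged: 2:00 pm–4:55 pm, 6:20 pm–7:06 pm, 8:40 pm–10:30 pm.
B, merged: 6:28 am–7:32 am, 10:17 am–10:52 am, 12:39 pm–2:10 pm.
2:00 pm–4:55 pm \ B = 2:10 pm–4:55 pm.
6:20 pm–7:06 pm: nothing removed.
8:40 pm–10:30 pm: nothing removed.

2:10 pm–4:55 pm, 6:20 pm–7:06 pm, 8:40 pm–10:30 pm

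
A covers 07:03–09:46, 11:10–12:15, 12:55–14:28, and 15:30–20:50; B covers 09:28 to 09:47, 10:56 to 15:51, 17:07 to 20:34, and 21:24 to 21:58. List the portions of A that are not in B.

07:03-09:28, 15:51-17:07, 20:34-20:50

07:03-09:46 \ B = 07:03-09:28.
11:10-12:15: entirely removed.
12:55-14:28: entirely removed.
15:30-20:50 \ B = 15:51-17:07, 20:34-20:50.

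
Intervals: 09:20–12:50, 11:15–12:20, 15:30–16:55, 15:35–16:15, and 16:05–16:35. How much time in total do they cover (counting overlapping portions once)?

4 h 55 min

Merged: 09:20-12:50, 15:30-16:55.
Lengths: 3 h 30 min + 1 h 25 min = 4 h 55 min.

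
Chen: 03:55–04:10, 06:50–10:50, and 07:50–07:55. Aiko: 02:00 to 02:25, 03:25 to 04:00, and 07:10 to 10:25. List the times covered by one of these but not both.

Merge the first list: 03:55-04:10, 06:50-10:50.
A \ B = 04:00-04:10, 06:50-07:10, 10:25-10:50.
B \ A = 02:00-02:25, 03:25-03:55.
Union of the two gives the symmetric difference.

02:00-02:25, 03:25-03:55, 04:00-04:10, 06:50-07:10, 10:25-10:50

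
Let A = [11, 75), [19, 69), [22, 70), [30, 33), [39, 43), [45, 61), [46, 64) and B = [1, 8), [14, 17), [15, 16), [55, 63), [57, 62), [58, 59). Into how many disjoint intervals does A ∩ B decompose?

2

First set merges to [11, 75).
Second set merges to [1, 8), [14, 17), [55, 63).
A ∩ B = [14, 17), [55, 63).
That is 2 disjoint pieces.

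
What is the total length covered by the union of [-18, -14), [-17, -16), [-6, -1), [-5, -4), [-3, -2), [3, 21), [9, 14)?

Merged: [-18, -14), [-6, -1), [3, 21).
Lengths: 4 + 5 + 18 = 27.

27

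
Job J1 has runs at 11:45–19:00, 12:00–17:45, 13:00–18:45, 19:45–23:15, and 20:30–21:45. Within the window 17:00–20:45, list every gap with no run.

19:00–19:45

The merged coverage is 11:45–19:00, 19:45–23:15.
Uncovered inside 17:00–20:45: 19:00–19:45.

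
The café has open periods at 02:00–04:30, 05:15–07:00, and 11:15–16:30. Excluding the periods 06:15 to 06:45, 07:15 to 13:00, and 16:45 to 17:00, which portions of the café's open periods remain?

02:00–04:30: no B overlap → unchanged.
05:15–07:00 minus B → 05:15–06:15, 06:45–07:00.
11:15–16:30 minus B → 13:00–16:30.

02:00–04:30, 05:15–06:15, 06:45–07:00, 13:00–16:30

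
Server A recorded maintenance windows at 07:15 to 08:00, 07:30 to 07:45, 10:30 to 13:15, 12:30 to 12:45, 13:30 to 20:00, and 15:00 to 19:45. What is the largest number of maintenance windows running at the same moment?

2

Walk the sorted start/end points keeping a running depth.
The depth first hits 2 at 07:30.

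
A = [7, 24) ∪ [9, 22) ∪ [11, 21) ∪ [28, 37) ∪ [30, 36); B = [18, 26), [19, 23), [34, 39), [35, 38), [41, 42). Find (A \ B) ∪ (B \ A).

[7, 18) ∪ [24, 26) ∪ [28, 34) ∪ [37, 39) ∪ [41, 42)

Merge the first list: [7, 24), [28, 37).
Merge the second list: [18, 26), [34, 39), [41, 42).
A but not B: [7, 18), [28, 34).
B but not A: [24, 26), [37, 39), [41, 42).
Combining gives A △ B.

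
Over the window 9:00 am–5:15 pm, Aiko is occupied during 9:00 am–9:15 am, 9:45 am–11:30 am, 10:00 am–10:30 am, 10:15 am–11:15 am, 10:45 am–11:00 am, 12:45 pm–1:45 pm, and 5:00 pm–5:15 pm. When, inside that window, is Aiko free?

The merged coverage is 9:00 am–9:15 am, 9:45 am–11:30 am, 12:45 pm–1:45 pm, 5:00 pm–5:15 pm.
Gaps within 9:00 am–5:15 pm: 9:15 am–9:45 am, 11:30 am–12:45 pm, 1:45 pm–5:00 pm.

9:15 am–9:45 am, 11:30 am–12:45 pm, 1:45 pm–5:00 pm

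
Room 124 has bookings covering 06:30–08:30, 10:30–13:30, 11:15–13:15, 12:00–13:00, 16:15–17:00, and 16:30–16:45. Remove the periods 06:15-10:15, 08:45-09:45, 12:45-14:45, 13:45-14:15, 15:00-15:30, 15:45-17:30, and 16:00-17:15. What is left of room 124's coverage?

10:30–12:45

First set merges to 06:30–08:30, 10:30–13:30, 16:15–17:00.
Second set merges to 06:15–10:15, 12:45–14:45, 15:00–15:30, 15:45–17:30.
06:30–08:30: fully covered by B → removed.
10:30–13:30 minus B → 10:30–12:45.
16:15–17:00: fully covered by B → removed.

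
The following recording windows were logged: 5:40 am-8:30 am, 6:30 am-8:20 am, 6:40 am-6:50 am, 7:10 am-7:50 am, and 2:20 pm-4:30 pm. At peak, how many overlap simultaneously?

3

Sweep endpoints in order; track running count of active intervals.
Peak of 3 reached at 6:40 am.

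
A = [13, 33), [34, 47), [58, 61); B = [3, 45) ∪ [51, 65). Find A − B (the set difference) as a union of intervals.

[45, 47)

[13, 33): entirely removed.
[34, 47) \ B = [45, 47).
[58, 61): entirely removed.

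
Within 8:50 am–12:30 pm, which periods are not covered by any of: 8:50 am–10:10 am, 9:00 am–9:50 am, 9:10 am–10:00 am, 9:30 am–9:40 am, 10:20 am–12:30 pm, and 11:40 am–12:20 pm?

After merging, the occupied span is 8:50 am–10:10 am, 10:20 am–12:30 pm.
Complement within 8:50 am–12:30 pm: 10:10 am–10:20 am.

10:10 am–10:20 am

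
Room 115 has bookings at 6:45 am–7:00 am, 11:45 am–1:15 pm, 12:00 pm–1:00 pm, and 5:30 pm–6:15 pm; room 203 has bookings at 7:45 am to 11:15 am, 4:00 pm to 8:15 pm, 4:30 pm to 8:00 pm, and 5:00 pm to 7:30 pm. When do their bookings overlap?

5:30 pm–6:15 pm

Merge the first list: 6:45 am–7:00 am, 11:45 am–1:15 pm, 5:30 pm–6:15 pm.
Merge the second list: 7:45 am–11:15 am, 4:00 pm–8:15 pm.
6:45 am–7:00 am: no overlap with the second set.
11:45 am–1:15 pm: no overlap with the second set.
5:30 pm–6:15 pm meets the second set on 5:30 pm–6:15 pm.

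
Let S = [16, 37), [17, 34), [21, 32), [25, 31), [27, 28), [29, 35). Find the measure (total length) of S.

21

Merged: [16, 37).
Length: 21.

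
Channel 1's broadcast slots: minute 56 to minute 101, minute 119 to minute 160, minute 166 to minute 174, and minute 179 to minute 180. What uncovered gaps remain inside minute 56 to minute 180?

The merged coverage is minute 56 to minute 101, minute 119 to minute 160, minute 166 to minute 174, minute 179 to minute 180.
Complement within minute 56 to minute 180: minute 101 to minute 119, minute 160 to minute 166, minute 174 to minute 179.

minute 101 to minute 119, minute 160 to minute 166, minute 174 to minute 179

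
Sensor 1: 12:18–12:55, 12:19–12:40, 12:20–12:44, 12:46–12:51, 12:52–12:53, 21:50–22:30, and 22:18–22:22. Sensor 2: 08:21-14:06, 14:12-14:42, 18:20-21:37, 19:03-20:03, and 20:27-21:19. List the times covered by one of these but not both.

08:21-12:18, 12:55-14:06, 14:12-14:42, 18:20-21:37, 21:50-22:30

A, merged: 12:18-12:55, 21:50-22:30.
B, merged: 08:21-14:06, 14:12-14:42, 18:20-21:37.
A but not B: 21:50-22:30.
B but not A: 08:21-12:18, 12:55-14:06, 14:12-14:42, 18:20-21:37.
Combining gives A △ B.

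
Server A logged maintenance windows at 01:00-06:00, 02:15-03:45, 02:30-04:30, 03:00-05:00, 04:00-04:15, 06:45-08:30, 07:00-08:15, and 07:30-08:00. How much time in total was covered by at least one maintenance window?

Merged: 01:00–06:00, 06:45–08:30.
Lengths: 5 h + 1 h 45 min = 6 h 45 min.

6 h 45 min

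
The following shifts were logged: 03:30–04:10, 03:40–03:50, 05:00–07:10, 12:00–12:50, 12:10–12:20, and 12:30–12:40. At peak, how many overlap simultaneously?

2

Sweep endpoints in order; track running count of active intervals.
Peak of 2 reached at 03:40.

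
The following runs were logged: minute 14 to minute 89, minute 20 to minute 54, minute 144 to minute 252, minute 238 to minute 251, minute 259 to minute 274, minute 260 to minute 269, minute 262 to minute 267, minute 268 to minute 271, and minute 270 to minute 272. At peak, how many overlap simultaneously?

Sweep endpoints in order; track running count of active intervals.
Peak of 3 reached at minute 262.

3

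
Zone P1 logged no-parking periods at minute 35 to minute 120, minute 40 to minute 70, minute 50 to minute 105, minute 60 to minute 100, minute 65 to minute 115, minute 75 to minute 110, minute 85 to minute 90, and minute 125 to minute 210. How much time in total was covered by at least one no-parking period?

170 minutes

Merged: minute 35 to minute 120, minute 125 to minute 210.
Lengths: 85 minutes + 85 minutes = 170 minutes.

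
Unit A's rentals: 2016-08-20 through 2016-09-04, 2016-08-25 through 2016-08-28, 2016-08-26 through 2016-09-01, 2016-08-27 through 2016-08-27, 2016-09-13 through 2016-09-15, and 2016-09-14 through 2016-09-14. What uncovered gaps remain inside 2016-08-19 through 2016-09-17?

2016-08-19 through 2016-08-19, 2016-09-05 through 2016-09-12, 2016-09-16 through 2016-09-17

The merged coverage is 2016-08-20 through 2016-09-04, 2016-09-13 through 2016-09-15.
Gaps within 2016-08-19 through 2016-09-17: 2016-08-19 through 2016-08-19, 2016-09-05 through 2016-09-12, 2016-09-16 through 2016-09-17.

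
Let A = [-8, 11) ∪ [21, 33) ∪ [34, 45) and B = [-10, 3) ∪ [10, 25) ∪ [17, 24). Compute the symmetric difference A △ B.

[-10, -8) ∪ [3, 10) ∪ [11, 21) ∪ [25, 33) ∪ [34, 45)

Merge the second list: [-10, 3), [10, 25).
A but not B: [3, 10), [25, 33), [34, 45).
B but not A: [-10, -8), [11, 21).
Combining gives A △ B.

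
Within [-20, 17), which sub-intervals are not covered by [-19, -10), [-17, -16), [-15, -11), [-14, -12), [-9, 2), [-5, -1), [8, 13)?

The merged coverage is [-19, -10), [-9, 2), [8, 13).
Complement within [-20, 17): [-20, -19), [-10, -9), [2, 8), [13, 17).

[-20, -19) ∪ [-10, -9) ∪ [2, 8) ∪ [13, 17)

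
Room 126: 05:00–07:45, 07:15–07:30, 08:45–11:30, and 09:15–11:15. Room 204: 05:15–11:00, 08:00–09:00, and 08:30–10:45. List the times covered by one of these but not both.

05:00-05:15, 07:45-08:45, 11:00-11:30

A, merged: 05:00-07:45, 08:45-11:30.
B, merged: 05:15-11:00.
Only in the first: 05:00-05:15, 11:00-11:30.
Only in the second: 07:45-08:45.
Together these are the periods covered by exactly one.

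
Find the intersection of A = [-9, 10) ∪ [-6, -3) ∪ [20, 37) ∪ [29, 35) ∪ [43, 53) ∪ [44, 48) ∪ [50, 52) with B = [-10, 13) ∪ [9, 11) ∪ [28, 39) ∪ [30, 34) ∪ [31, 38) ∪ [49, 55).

[-9, 10) ∪ [28, 37) ∪ [49, 53)

A, merged: [-9, 10), [20, 37), [43, 53).
B, merged: [-10, 13), [28, 39), [49, 55).
[-9, 10) meets the second set on [-9, 10).
[20, 37) meets the second set on [28, 37).
[43, 53) meets the second set on [49, 53).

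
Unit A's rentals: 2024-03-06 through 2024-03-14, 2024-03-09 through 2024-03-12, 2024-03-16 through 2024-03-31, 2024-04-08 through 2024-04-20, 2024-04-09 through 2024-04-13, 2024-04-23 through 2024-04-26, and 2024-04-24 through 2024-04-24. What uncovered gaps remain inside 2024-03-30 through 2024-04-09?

Covered (merged): 2024-03-06 through 2024-03-14, 2024-03-16 through 2024-03-31, 2024-04-08 through 2024-04-20, 2024-04-23 through 2024-04-26.
Uncovered inside 2024-03-30 through 2024-04-09: 2024-04-01 through 2024-04-07.

2024-04-01 through 2024-04-07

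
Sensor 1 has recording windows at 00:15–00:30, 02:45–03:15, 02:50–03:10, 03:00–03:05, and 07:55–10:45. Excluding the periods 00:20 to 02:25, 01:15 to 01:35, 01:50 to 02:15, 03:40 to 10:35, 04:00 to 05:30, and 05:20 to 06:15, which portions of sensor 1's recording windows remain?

00:15–00:20, 02:45–03:15, 10:35–10:45

First set merges to 00:15–00:30, 02:45–03:15, 07:55–10:45.
Second set merges to 00:20–02:25, 03:40–10:35.
00:15–00:30 with B removed leaves 00:15–00:20.
02:45–03:15 is untouched.
07:55–10:45 with B removed leaves 10:35–10:45.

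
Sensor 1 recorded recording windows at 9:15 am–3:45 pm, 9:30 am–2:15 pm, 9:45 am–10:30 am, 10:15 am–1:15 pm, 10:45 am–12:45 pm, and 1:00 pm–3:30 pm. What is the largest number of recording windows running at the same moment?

Sweep endpoints in order; track running count of active intervals.
Peak of 4 reached at 10:15 am.

4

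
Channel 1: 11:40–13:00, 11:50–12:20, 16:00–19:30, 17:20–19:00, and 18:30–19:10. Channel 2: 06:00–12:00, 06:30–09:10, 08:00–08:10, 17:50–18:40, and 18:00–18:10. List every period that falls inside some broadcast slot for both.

11:40–12:00, 17:50–18:40

First set merges to 11:40–13:00, 16:00–19:30.
Second set merges to 06:00–12:00, 17:50–18:40.
11:40–13:00 meets the second set on 11:40–12:00.
16:00–19:30 meets the second set on 17:50–18:40.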